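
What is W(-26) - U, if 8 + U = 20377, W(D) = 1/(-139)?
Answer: -2831292/139 ≈ -20369.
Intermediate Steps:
W(D) = -1/139
U = 20369 (U = -8 + 20377 = 20369)
W(-26) - U = -1/139 - 1*20369 = -1/139 - 20369 = -2831292/139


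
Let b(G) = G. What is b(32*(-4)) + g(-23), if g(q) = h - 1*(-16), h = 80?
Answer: -32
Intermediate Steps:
g(q) = 96 (g(q) = 80 - 1*(-16) = 80 + 16 = 96)
b(32*(-4)) + g(-23) = 32*(-4) + 96 = -128 + 96 = -32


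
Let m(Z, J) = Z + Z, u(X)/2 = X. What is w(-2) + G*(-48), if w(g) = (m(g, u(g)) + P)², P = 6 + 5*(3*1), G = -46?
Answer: 2497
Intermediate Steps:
u(X) = 2*X
m(Z, J) = 2*Z
P = 21 (P = 6 + 5*3 = 6 + 15 = 21)
w(g) = (21 + 2*g)² (w(g) = (2*g + 21)² = (21 + 2*g)²)
w(-2) + G*(-48) = (21 + 2*(-2))² - 46*(-48) = (21 - 4)² + 2208 = 17² + 2208 = 289 + 2208 = 2497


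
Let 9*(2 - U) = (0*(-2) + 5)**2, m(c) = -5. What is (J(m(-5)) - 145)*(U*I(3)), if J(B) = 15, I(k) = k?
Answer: 910/3 ≈ 303.33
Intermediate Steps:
U = -7/9 (U = 2 - (0*(-2) + 5)**2/9 = 2 - (0 + 5)**2/9 = 2 - 1/9*5**2 = 2 - 1/9*25 = 2 - 25/9 = -7/9 ≈ -0.77778)
(J(m(-5)) - 145)*(U*I(3)) = (15 - 145)*(-7/9*3) = -130*(-7/3) = 910/3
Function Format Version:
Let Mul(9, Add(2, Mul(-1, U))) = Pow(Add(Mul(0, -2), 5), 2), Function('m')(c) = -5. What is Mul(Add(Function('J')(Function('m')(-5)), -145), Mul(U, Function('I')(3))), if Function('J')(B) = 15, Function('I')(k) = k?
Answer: Rational(910, 3) ≈ 303.33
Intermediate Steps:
U = Rational(-7, 9) (U = Add(2, Mul(Rational(-1, 9), Pow(Add(Mul(0, -2), 5), 2))) = Add(2, Mul(Rational(-1, 9), Pow(Add(0, 5), 2))) = Add(2, Mul(Rational(-1, 9), Pow(5, 2))) = Add(2, Mul(Rational(-1, 9), 25)) = Add(2, Rational(-25, 9)) = Rational(-7, 9) ≈ -0.77778)
Mul(Add(Function('J')(Function('m')(-5)), -145), Mul(U, Function('I')(3))) = Mul(Add(15, -145), Mul(Rational(-7, 9), 3)) = Mul(-130, Rational(-7, 3)) = Rational(910, 3)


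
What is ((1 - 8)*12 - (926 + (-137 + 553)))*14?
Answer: -19964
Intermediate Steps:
((1 - 8)*12 - (926 + (-137 + 553)))*14 = (-7*12 - (926 + 416))*14 = (-84 - 1*1342)*14 = (-84 - 1342)*14 = -1426*14 = -19964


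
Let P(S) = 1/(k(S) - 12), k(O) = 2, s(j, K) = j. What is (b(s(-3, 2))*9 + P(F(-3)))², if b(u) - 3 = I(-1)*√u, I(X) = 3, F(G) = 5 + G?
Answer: -146339/100 + 7263*I*√3/5 ≈ -1463.4 + 2516.0*I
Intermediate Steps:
b(u) = 3 + 3*√u
P(S) = -⅒ (P(S) = 1/(2 - 12) = 1/(-10) = -⅒)
(b(s(-3, 2))*9 + P(F(-3)))² = ((3 + 3*√(-3))*9 - ⅒)² = ((3 + 3*(I*√3))*9 - ⅒)² = ((3 + 3*I*√3)*9 - ⅒)² = ((27 + 27*I*√3) - ⅒)² = (269/10 + 27*I*√3)²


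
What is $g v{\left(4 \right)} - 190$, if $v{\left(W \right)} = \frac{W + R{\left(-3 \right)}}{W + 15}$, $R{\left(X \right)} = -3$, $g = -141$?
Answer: $- \frac{3751}{19} \approx -197.42$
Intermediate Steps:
$v{\left(W \right)} = \frac{-3 + W}{15 + W}$ ($v{\left(W \right)} = \frac{W - 3}{W + 15} = \frac{-3 + W}{15 + W}$)
$g v{\left(4 \right)} - 190 = - 141 \frac{-3 + 4}{15 + 4} - 190 = - 141 \cdot \frac{1}{19} \cdot 1 - 190 = \left(-141\right) \frac{1}{19} - 190 = - \frac{141}{19} - 190 = - \frac{3751}{19}$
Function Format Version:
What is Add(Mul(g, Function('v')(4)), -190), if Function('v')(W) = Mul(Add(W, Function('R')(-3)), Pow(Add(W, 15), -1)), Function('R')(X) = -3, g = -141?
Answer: Rational(-3751, 19) ≈ -197.42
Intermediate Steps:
Function('v')(W) = Mul(Pow(Add(15, W), -1), Add(-3, W)) (Function('v')(W) = Mul(Add(W, -3), Pow(Add(W, 15), -1)) = Mul(Add(-3, W), Pow(Add(15, W), -1)) = Mul(Pow(Add(15, W), -1), Add(-3, W)))
Add(Mul(g, Function('v')(4)), -190) = Add(Mul(-141, Mul(Pow(Add(15, 4), -1), Add(-3, 4))), -190) = Add(Mul(-141, Mul(Pow(19, -1), 1)), -190) = Add(Mul(-141, Mul(Rational(1, 19), 1)), -190) = Add(Mul(-141, Rational(1, 19)), -190) = Add(Rational(-141, 19), -190) = Rational(-3751, 19)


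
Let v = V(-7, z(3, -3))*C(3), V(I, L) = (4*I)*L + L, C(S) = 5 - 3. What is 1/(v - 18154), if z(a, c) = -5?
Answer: -1/17884 ≈ -5.5916e-5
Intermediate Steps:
C(S) = 2
V(I, L) = L + 4*I*L (V(I, L) = 4*I*L + L = L + 4*I*L)
v = 270 (v = -5*(1 + 4*(-7))*2 = -5*(1 - 28)*2 = -5*(-27)*2 = 135*2 = 270)
1/(v - 18154) = 1/(270 - 18154) = 1/(-17884) = -1/17884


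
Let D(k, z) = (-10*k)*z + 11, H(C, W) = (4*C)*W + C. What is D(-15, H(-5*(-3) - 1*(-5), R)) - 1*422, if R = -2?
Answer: -21411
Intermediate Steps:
H(C, W) = C + 4*C*W (H(C, W) = 4*C*W + C = C + 4*C*W)
D(k, z) = 11 - 10*k*z (D(k, z) = -10*k*z + 11 = 11 - 10*k*z)
D(-15, H(-5*(-3) - 1*(-5), R)) - 1*422 = (11 - 10*(-15)*(-5*(-3) - 1*(-5))*(1 + 4*(-2))) - 1*422 = (11 - 10*(-15)*(15 + 5)*(1 - 8)) - 422 = (11 - 10*(-15)*20*(-7)) - 422 = (11 - 10*(-15)*(-140)) - 422 = (11 - 21000) - 422 = -20989 - 422 = -21411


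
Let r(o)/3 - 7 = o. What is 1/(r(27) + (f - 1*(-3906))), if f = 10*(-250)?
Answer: 1/1508 ≈ 0.00066313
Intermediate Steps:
f = -2500
r(o) = 21 + 3*o
1/(r(27) + (f - 1*(-3906))) = 1/((21 + 3*27) + (-2500 - 1*(-3906))) = 1/((21 + 81) + (-2500 + 3906)) = 1/(102 + 1406) = 1/1508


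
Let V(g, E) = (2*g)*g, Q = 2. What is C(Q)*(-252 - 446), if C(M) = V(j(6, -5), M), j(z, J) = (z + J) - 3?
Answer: -5584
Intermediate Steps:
j(z, J) = -3 + J + z (j(z, J) = (J + z) - 3 = -3 + J + z)
V(g, E) = 2*g²
C(M) = 8 (C(M) = 2*(-3 - 5 + 6)² = 2*(-2)² = 2*4 = 8)
C(Q)*(-252 - 446) = 8*(-252 - 446) = 8*(-698) = -5584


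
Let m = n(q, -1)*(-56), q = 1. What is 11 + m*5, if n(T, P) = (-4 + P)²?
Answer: -6989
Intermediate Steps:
m = -1400 (m = (-4 - 1)²*(-56) = (-5)²*(-56) = 25*(-56) = -1400)
11 + m*5 = 11 - 1400*5 = 11 - 7000 = -6989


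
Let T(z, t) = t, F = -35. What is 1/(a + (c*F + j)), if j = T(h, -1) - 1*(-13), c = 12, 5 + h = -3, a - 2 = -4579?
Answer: -1/4985 ≈ -0.00020060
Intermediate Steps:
a = -4577 (a = 2 - 4579 = -4577)
h = -8 (h = -5 - 3 = -8)
j = 12 (j = -1 - 1*(-13) = -1 + 13 = 12)
1/(a + (c*F + j)) = 1/(-4577 + (12*(-35) + 12)) = 1/(-4577 + (-420 + 12)) = 1/(-4577 - 408) = 1/(-4985) = -1/4985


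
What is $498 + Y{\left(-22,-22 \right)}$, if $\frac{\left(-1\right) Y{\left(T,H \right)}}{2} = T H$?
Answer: $-470$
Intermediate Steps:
$Y{\left(T,H \right)} = - 2 H T$ ($Y{\left(T,H \right)} = - 2 T H = - 2 H T$)
$498 + Y{\left(-22,-22 \right)} = 498 - \left(-44\right) \left(-22\right) = 498 - 968 = -470$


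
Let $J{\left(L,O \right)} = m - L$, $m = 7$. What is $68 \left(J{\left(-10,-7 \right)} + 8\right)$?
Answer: $1700$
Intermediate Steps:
$J{\left(L,O \right)} = 7 - L$
$68 \left(J{\left(-10,-7 \right)} + 8\right) = 68 \left(\left(7 - -10\right) + 8\right) = 68 \left(\left(7 + 10\right) + 8\right) = 68 \left(17 + 8\right) = 68 \cdot 25 = 1700$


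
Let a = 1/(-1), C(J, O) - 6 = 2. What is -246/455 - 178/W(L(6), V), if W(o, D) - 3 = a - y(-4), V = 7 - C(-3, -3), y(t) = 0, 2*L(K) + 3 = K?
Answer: -40741/455 ≈ -89.541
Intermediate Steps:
L(K) = -3/2 + K/2
C(J, O) = 8 (C(J, O) = 6 + 2 = 8)
a = -1
V = -1 (V = 7 - 1*8 = 7 - 8 = -1)
W(o, D) = 2 (W(o, D) = 3 + (-1 - 1*0) = 3 + (-1 + 0) = 3 - 1 = 2)
-246/455 - 178/W(L(6), V) = -246/455 - 178/2 = -246*1/455 - 178*½ = -246/455 - 89 = -40741/455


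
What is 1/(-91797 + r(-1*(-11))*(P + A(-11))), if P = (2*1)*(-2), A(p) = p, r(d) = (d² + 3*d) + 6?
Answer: -1/94197 ≈ -1.0616e-5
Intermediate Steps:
r(d) = 6 + d² + 3*d
P = -4 (P = 2*(-2) = -4)
1/(-91797 + r(-1*(-11))*(P + A(-11))) = 1/(-91797 + (6 + (-1*(-11))² + 3*(-1*(-11)))*(-4 - 11)) = 1/(-91797 + (6 + 11² + 3*11)*(-15)) = 1/(-91797 + (6 + 121 + 33)*(-15)) = 1/(-91797 + 160*(-15)) = 1/(-91797 - 2400) = 1/(-94197) = -1/94197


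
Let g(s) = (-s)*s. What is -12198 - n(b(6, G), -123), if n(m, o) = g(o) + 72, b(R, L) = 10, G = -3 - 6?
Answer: 2859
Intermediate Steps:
g(s) = -s²
G = -9
n(m, o) = 72 - o² (n(m, o) = -o² + 72 = 72 - o²)
-12198 - n(b(6, G), -123) = -12198 - (72 - 1*(-123)²) = -12198 - (72 - 1*15129) = -12198 - (72 - 15129) = -12198 - 1*(-15057) = -12198 + 15057 = 2859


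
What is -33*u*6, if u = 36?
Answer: -7128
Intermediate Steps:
-33*u*6 = -33*36*6 = -1188*6 = -7128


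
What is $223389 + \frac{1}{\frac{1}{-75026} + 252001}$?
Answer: $\frac{4223532504562751}{18906627025} \approx 2.2339 \cdot 10^{5}$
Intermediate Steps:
$223389 + \frac{1}{\frac{1}{-75026} + 252001} = 223389 + \frac{1}{- \frac{1}{75026} + 252001} = 223389 + \frac{1}{\frac{18906627025}{75026}} = 223389 + \frac{75026}{18906627025} = \frac{4223532504562751}{18906627025}$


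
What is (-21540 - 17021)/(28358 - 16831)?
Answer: -38561/11527 ≈ -3.3453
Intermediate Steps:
(-21540 - 17021)/(28358 - 16831) = -38561/11527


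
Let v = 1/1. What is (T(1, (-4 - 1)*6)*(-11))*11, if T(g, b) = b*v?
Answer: 3630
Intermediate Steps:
v = 1
T(g, b) = b (T(g, b) = b*1 = b)
(T(1, (-4 - 1)*6)*(-11))*11 = (((-4 - 1)*6)*(-11))*11 = (-5*6*(-11))*11 = -30*(-11)*11 = 330*11 = 3630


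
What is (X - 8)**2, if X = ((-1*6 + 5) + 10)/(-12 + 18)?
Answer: 169/4 ≈ 42.250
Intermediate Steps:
X = 3/2 (X = ((-6 + 5) + 10)/6 = (-1 + 10)*(1/6) = 9*(1/6) = 3/2 ≈ 1.5000)
(X - 8)**2 = (3/2 - 8)**2 = (-13/2)**2 = 169/4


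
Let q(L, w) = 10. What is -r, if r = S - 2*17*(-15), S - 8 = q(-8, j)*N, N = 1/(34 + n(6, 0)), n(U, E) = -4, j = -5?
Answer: -1555/3 ≈ -518.33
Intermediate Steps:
N = 1/30 (N = 1/(34 - 4) = 1/30 ≈ 0.033333)
S = 25/3 (S = 8 + 10*(1/30) = 8 + ⅓ = 25/3 ≈ 8.3333)
r = 1555/3 (r = 25/3 - 2*17*(-15) = 25/3 - 34*(-15) = 25/3 + 510 = 1555/3 ≈ 518.33)
-r = -1*1555/3 = -1555/3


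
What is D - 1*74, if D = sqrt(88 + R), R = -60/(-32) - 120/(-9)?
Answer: -74 + sqrt(14862)/12 ≈ -63.841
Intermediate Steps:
R = 365/24 (R = -60*(-1/32) - 120*(-1/9) = 15/8 + 40/3 = 365/24 ≈ 15.208)
D = sqrt(14862)/12 (D = sqrt(88 + 365/24) = sqrt(2477/24) = sqrt(14862)/12 ≈ 10.159)
D - 1*74 = sqrt(14862)/12 - 1*74 = sqrt(14862)/12 - 74 = -74 + sqrt(14862)/12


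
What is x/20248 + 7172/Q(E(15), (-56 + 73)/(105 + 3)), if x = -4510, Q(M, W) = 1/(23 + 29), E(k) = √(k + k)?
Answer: 3775682801/10124 ≈ 3.7294e+5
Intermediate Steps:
E(k) = √2*√k (E(k) = √(2*k) = √2*√k)
Q(M, W) = 1/52
x/20248 + 7172/Q(E(15), (-56 + 73)/(105 + 3)) = -4510/20248 + 7172/(1/52) = -4510*1/20248 + 7172*52 = -2255/10124 + 372944 = 3775682801/10124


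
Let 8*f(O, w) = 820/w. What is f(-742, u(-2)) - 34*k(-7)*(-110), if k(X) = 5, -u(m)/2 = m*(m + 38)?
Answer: 5385805/288 ≈ 18701.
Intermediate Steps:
u(m) = -2*m*(38 + m) (u(m) = -2*m*(m + 38) = -2*m*(38 + m))
f(O, w) = 205/(2*w) (f(O, w) = (820/w)/8 = 205/(2*w))
f(-742, u(-2)) - 34*k(-7)*(-110) = 205/(2*((-2*(-2)*(38 - 2)))) - 34*5*(-110) = 205/(2*((-2*(-2)*36))) - 170*(-110) = (205/2)/144 - 1*(-18700) = (205/2)*(1/144) + 18700 = 205/288 + 18700 = 5385805/288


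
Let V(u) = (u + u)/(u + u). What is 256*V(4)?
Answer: 256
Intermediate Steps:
V(u) = 1 (V(u) = (2*u)/((2*u)) = (2*u)*(1/(2*u)) = 1)
256*V(4) = 256*1 = 256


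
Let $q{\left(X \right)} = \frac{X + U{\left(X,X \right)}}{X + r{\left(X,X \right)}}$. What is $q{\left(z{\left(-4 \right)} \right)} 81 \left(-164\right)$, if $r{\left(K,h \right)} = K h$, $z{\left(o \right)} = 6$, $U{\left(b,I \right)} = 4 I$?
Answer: $- \frac{66420}{7} \approx -9488.6$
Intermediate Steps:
$q{\left(X \right)} = \frac{5 X}{X + X^{2}}$ ($q{\left(X \right)} = \frac{X + 4 X}{X + X X} = \frac{5 X}{X + X^{2}}$)
$q{\left(z{\left(-4 \right)} \right)} 81 \left(-164\right) = \frac{5}{1 + 6} \cdot 81 \left(-164\right) = \frac{5}{7} \cdot 81 \left(-164\right) = \frac{405}{7} \left(-164\right) = - \frac{66420}{7}$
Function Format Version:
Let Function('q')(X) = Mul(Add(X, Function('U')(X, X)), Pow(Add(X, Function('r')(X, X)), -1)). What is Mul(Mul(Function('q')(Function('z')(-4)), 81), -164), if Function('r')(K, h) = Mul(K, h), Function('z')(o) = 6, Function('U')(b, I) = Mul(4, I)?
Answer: Rational(-66420, 7) ≈ -9488.6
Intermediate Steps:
Function('q')(X) = Mul(5, X, Pow(Add(X, Pow(X, 2)), -1)) (Function('q')(X) = Mul(Add(X, Mul(4, X)), Pow(Add(X, Mul(X, X)), -1)) = Mul(Mul(5, X), Pow(Add(X, Pow(X, 2)), -1)) = Mul(5, X, Pow(Add(X, Pow(X, 2)), -1)))
Mul(Mul(Function('q')(Function('z')(-4)), 81), -164) = Mul(Mul(Mul(5, Pow(Add(1, 6), -1)), 81), -164) = Mul(Mul(Mul(5, Pow(7, -1)), 81), -164) = Mul(Mul(Mul(5, Rational(1, 7)), 81), -164) = Mul(Mul(Rational(5, 7), 81), -164) = Mul(Rational(405, 7), -164) = Rational(-66420, 7)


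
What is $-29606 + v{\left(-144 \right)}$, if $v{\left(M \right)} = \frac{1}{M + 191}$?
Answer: $- \frac{1391481}{47} \approx -29606.0$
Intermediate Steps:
$v{\left(M \right)} = \frac{1}{191 + M}$
$-29606 + v{\left(-144 \right)} = -29606 + \frac{1}{191 - 144} = -29606 + \frac{1}{47} = - \frac{1391481}{47}$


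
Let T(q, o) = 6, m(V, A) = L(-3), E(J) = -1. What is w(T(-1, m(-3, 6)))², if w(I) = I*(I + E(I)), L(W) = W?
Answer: 900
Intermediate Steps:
m(V, A) = -3
w(I) = I*(-1 + I) (w(I) = I*(I - 1) = I*(-1 + I))
w(T(-1, m(-3, 6)))² = (6*(-1 + 6))² = (6*5)² = 30² = 900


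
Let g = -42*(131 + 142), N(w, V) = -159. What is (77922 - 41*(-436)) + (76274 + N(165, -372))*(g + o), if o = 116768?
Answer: 8015157528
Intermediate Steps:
g = -11466 (g = -42*273 = -11466)
(77922 - 41*(-436)) + (76274 + N(165, -372))*(g + o) = (77922 - 41*(-436)) + (76274 - 159)*(-11466 + 116768) = (77922 + 17876) + 76115*105302 = 95798 + 8015061730 = 8015157528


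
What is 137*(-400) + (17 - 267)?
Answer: -55050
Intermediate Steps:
137*(-400) + (17 - 267) = -54800 - 250 = -55050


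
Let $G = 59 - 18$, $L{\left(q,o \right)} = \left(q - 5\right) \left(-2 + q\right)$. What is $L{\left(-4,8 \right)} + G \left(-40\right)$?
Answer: $-1586$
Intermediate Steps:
$L{\left(q,o \right)} = \left(-5 + q\right) \left(-2 + q\right)$
$G = 41$ ($G = 59 - 18 = 41$)
$L{\left(-4,8 \right)} + G \left(-40\right) = \left(10 + \left(-4\right)^{2} - -28\right) + 41 \left(-40\right) = \left(10 + 16 + 28\right) - 1640 = 54 - 1640 = -1586$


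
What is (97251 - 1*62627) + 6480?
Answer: 41104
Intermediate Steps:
(97251 - 1*62627) + 6480 = (97251 - 62627) + 6480 = 34624 + 6480 = 41104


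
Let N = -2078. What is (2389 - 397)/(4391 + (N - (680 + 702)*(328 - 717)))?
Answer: 1992/539911 ≈ 0.0036895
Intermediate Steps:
(2389 - 397)/(4391 + (N - (680 + 702)*(328 - 717))) = (2389 - 397)/(4391 + (-2078 - (680 + 702)*(328 - 717))) = 1992/(4391 + (-2078 - 1382*(-389))) = 1992/(4391 + (-2078 - 1*(-537598))) = 1992/(4391 + (-2078 + 537598)) = 1992/(4391 + 535520) = 1992/539911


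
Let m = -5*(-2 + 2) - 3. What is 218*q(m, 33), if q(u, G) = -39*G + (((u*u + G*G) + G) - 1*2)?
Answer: -34444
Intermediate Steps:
m = -3 (m = -0 - 3 = -5*0 - 3 = 0 - 3 = -3)
q(u, G) = -2 + G**2 + u**2 - 38*G (q(u, G) = -39*G + (((u**2 + G**2) + G) - 2) = -39*G + (((G**2 + u**2) + G) - 2) = -39*G + ((G + G**2 + u**2) - 2) = -39*G + (-2 + G + G**2 + u**2) = -2 + G**2 + u**2 - 38*G)
218*q(m, 33) = 218*(-2 + 33**2 + (-3)**2 - 38*33) = 218*(-2 + 1089 + 9 - 1254) = 218*(-158) = -34444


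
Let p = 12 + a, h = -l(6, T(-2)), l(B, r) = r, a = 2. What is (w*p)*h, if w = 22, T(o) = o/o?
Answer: -308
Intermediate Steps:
T(o) = 1
h = -1 (h = -1*1 = -1)
p = 14 (p = 12 + 2 = 14)
(w*p)*h = (22*14)*(-1) = 308*(-1) = -308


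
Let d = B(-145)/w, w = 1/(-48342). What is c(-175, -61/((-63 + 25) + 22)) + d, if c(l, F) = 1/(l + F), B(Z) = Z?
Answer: 19199266994/2739 ≈ 7.0096e+6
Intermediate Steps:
w = -1/48342 ≈ -2.0686e-5
d = 7009590 (d = -145/(-1/48342) = -145*(-48342) = 7009590)
c(l, F) = 1/(F + l)
c(-175, -61/((-63 + 25) + 22)) + d = 1/(-61/((-63 + 25) + 22) - 175) + 7009590 = 1/(-61/(-38 + 22) - 175) + 7009590 = 1/(-61/(-16) - 175) + 7009590 = 1/(-61*(-1/16) - 175) + 7009590 = 1/(61/16 - 175) + 7009590 = 1/(-2739/16) + 7009590 = -16/2739 + 7009590 = 19199266994/2739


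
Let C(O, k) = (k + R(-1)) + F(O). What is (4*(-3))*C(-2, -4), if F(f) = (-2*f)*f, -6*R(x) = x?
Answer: 142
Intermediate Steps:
R(x) = -x/6
F(f) = -2*f²
C(O, k) = ⅙ + k - 2*O² (C(O, k) = (k - ⅙*(-1)) - 2*O² = (k + ⅙) - 2*O² = (⅙ + k) - 2*O² = ⅙ + k - 2*O²)
(4*(-3))*C(-2, -4) = (4*(-3))*(⅙ - 4 - 2*(-2)²) = -12*(⅙ - 4 - 2*4) = -12*(⅙ - 4 - 8) = -12*(-71/6) = 142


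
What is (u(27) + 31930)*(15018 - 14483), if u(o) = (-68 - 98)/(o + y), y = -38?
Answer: 187996860/11 ≈ 1.7091e+7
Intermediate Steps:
u(o) = -166/(-38 + o) (u(o) = (-68 - 98)/(o - 38) = -166/(-38 + o))
(u(27) + 31930)*(15018 - 14483) = (-166/(-38 + 27) + 31930)*(15018 - 14483) = (-166/(-11) + 31930)*535 = (-166*(-1/11) + 31930)*535 = (166/11 + 31930)*535 = (351396/11)*535 = 187996860/11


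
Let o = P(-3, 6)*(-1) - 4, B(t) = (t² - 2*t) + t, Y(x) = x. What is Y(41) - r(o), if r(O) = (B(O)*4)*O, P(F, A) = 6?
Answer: 4441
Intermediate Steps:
B(t) = t² - t
o = -10 (o = 6*(-1) - 4 = -6 - 4 = -10)
r(O) = 4*O²*(-1 + O) (r(O) = ((O*(-1 + O))*4)*O = (4*O*(-1 + O))*O = 4*O²*(-1 + O))
Y(41) - r(o) = 41 - 4*(-10)²*(-1 - 10) = 41 - 4*100*(-11) = 41 - 1*(-4400) = 41 + 4400 = 4441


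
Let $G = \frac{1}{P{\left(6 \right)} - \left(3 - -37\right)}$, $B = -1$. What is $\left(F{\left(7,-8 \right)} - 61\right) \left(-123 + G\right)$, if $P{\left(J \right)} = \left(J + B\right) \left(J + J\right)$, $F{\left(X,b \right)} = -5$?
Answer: $\frac{81147}{10} \approx 8114.7$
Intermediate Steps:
$P{\left(J \right)} = 2 J \left(-1 + J\right)$ ($P{\left(J \right)} = \left(J - 1\right) \left(J + J\right) = \left(-1 + J\right) 2 J = 2 J \left(-1 + J\right)$)
$G = \frac{1}{20}$ ($G = \frac{1}{2 \cdot 6 \left(-1 + 6\right) - \left(3 - -37\right)} = \frac{1}{2 \cdot 6 \cdot 5 - \left(3 + 37\right)} = \frac{1}{60 - 40} = \frac{1}{20} \approx 0.05$)
$\left(F{\left(7,-8 \right)} - 61\right) \left(-123 + G\right) = \left(-5 - 61\right) \left(-123 + \frac{1}{20}\right) = \left(-66\right) \left(- \frac{2459}{20}\right) = \frac{81147}{10}$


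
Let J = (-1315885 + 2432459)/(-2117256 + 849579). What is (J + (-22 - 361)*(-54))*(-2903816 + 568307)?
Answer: -6803332303809140/140853 ≈ -4.8301e+10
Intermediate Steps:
J = -1116574/1267677 (J = 1116574/(-1267677) = 1116574*(-1/1267677) = -1116574/1267677 ≈ -0.88080)
(J + (-22 - 361)*(-54))*(-2903816 + 568307) = (-1116574/1267677 + (-22 - 361)*(-54))*(-2903816 + 568307) = (-1116574/1267677 - 383*(-54))*(-2335509) = (-1116574/1267677 + 20682)*(-2335509) = (26216979140/1267677)*(-2335509) = -6803332303809140/140853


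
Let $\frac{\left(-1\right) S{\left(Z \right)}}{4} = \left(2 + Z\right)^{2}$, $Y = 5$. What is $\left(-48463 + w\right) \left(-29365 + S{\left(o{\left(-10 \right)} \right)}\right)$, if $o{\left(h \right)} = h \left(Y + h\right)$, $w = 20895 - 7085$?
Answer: $1392392193$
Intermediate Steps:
$w = 13810$
$o{\left(h \right)} = h \left(5 + h\right)$
$S{\left(Z \right)} = - 4 \left(2 + Z\right)^{2}$
$\left(-48463 + w\right) \left(-29365 + S{\left(o{\left(-10 \right)} \right)}\right) = \left(-48463 + 13810\right) \left(-29365 - 4 \left(2 - 10 \left(5 - 10\right)\right)^{2}\right) = - 34653 \left(-29365 - 4 \left(2 - -50\right)^{2}\right) = - 34653 \left(-29365 - 4 \left(2 + 50\right)^{2}\right) = - 34653 \left(-29365 - 4 \cdot 52^{2}\right) = - 34653 \left(-29365 - 10816\right) = \left(-34653\right) \left(-40181\right) = 1392392193$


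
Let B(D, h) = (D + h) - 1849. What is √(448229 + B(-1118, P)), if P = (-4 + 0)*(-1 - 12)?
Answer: √445314 ≈ 667.32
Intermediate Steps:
P = 52 (P = -4*(-13) = 52)
B(D, h) = -1849 + D + h
√(448229 + B(-1118, P)) = √(448229 + (-1849 - 1118 + 52)) = √(448229 - 2915) = √445314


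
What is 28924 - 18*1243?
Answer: 6550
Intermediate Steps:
28924 - 18*1243 = 28924 - 22374 = 6550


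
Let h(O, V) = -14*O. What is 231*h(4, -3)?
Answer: -12936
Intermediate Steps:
231*h(4, -3) = 231*(-14*4) = 231*(-56) = -12936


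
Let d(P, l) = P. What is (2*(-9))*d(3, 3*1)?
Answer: -54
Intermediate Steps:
(2*(-9))*d(3, 3*1) = (2*(-9))*3 = -18*3 = -54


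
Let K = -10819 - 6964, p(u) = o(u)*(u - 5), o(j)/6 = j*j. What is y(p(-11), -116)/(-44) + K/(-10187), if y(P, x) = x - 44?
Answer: 603093/112057 ≈ 5.3820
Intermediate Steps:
o(j) = 6*j² (o(j) = 6*(j*j) = 6*j²)
p(u) = 6*u²*(-5 + u) (p(u) = (6*u²)*(u - 5) = (6*u²)*(-5 + u) = 6*u²*(-5 + u))
K = -17783
y(P, x) = -44 + x
y(p(-11), -116)/(-44) + K/(-10187) = (-44 - 116)/(-44) - 17783/(-10187) = -160*(-1/44) - 17783*(-1/10187) = 40/11 + 17783/10187 = 603093/112057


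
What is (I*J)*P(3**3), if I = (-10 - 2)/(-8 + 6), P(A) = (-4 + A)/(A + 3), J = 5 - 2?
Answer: 69/5 ≈ 13.800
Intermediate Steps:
J = 3
P(A) = (-4 + A)/(3 + A)
I = 6 (I = -12/(-2) = -12*(-1/2) = 6)
(I*J)*P(3**3) = (6*3)*((-4 + 3**3)/(3 + 3**3)) = 18*((-4 + 27)/(3 + 27)) = 18*(23/30) = 69/5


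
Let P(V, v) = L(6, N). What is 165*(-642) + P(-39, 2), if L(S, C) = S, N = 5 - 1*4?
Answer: -105924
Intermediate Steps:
N = 1 (N = 5 - 4 = 1)
P(V, v) = 6
165*(-642) + P(-39, 2) = 165*(-642) + 6 = -105930 + 6 = -105924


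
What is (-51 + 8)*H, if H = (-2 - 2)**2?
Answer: -688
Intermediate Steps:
H = 16 (H = (-4)**2 = 16)
(-51 + 8)*H = (-51 + 8)*16 = -43*16 = -688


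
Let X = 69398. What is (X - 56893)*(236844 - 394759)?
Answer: -1974727075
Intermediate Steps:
(X - 56893)*(236844 - 394759) = (69398 - 56893)*(236844 - 394759) = 12505*(-157915) = -1974727075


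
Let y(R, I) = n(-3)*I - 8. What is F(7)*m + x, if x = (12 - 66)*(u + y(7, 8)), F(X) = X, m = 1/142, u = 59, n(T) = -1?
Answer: -329717/142 ≈ -2321.9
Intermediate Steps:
m = 1/142 ≈ 0.0070423
y(R, I) = -8 - I (y(R, I) = -I - 8 = -8 - I)
x = -2322 (x = (12 - 66)*(59 + (-8 - 1*8)) = -54*(59 + (-8 - 8)) = -54*(59 - 16) = -54*43 = -2322)
F(7)*m + x = 7*(1/142) - 2322 = 7/142 - 2322 = -329717/142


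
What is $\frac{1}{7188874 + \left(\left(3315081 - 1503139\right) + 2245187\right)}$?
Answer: $\frac{1}{11246003} \approx 8.8921 \cdot 10^{-8}$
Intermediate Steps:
$\frac{1}{7188874 + \left(\left(3315081 - 1503139\right) + 2245187\right)} = \frac{1}{7188874 + \left(1811942 + 2245187\right)} = \frac{1}{7188874 + 4057129} = \frac{1}{11246003}$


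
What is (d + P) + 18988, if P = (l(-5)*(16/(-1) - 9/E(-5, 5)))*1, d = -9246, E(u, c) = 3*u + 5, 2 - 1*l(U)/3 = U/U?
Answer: 96967/10 ≈ 9696.7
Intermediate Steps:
l(U) = 3 (l(U) = 6 - 3*U/U = 6 - 3*1 = 6 - 3 = 3)
E(u, c) = 5 + 3*u
P = -453/10 (P = (3*(16/(-1) - 9/(5 + 3*(-5))))*1 = (3*(16*(-1) - 9/(5 - 15)))*1 = (3*(-16 - 9/(-10)))*1 = (3*(-16 - 9*(-⅒)))*1 = (3*(-16 + 9/10))*1 = (3*(-151/10))*1 = -453/10*1 = -453/10 ≈ -45.300)
(d + P) + 18988 = (-9246 - 453/10) + 18988 = -92913/10 + 18988 = 96967/10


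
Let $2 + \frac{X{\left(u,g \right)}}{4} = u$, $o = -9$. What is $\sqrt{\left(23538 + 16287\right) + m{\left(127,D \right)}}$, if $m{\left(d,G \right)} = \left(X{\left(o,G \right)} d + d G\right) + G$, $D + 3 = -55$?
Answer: $\sqrt{26813} \approx 163.75$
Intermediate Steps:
$D = -58$ ($D = -3 - 55 = -58$)
$X{\left(u,g \right)} = -8 + 4 u$
$m{\left(d,G \right)} = G - 44 d + G d$ ($m{\left(d,G \right)} = \left(\left(-8 + 4 \left(-9\right)\right) d + d G\right) + G = \left(\left(-8 - 36\right) d + G d\right) + G = \left(- 44 d + G d\right) + G = G - 44 d + G d$)
$\sqrt{\left(23538 + 16287\right) + m{\left(127,D \right)}} = \sqrt{\left(23538 + 16287\right) - 13012} = \sqrt{39825 - 13012} = \sqrt{26813}$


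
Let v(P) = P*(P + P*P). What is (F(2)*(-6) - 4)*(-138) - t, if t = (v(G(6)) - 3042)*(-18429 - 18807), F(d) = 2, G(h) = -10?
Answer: -146782104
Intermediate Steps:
v(P) = P*(P + P**2)
t = 146784312 (t = ((-10)**2*(1 - 10) - 3042)*(-18429 - 18807) = (100*(-9) - 3042)*(-37236) = (-900 - 3042)*(-37236) = -3942*(-37236) = 146784312)
(F(2)*(-6) - 4)*(-138) - t = (2*(-6) - 4)*(-138) - 1*146784312 = (-12 - 4)*(-138) - 146784312 = -16*(-138) - 146784312 = 2208 - 146784312 = -146782104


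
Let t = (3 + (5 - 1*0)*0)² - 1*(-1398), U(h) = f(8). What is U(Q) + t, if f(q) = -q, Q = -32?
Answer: 1399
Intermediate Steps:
U(h) = -8 (U(h) = -1*8 = -8)
t = 1407 (t = (3 + (5 + 0)*0)² + 1398 = (3 + 5*0)² + 1398 = (3 + 0)² + 1398 = 3² + 1398 = 9 + 1398 = 1407)
U(Q) + t = -8 + 1407 = 1399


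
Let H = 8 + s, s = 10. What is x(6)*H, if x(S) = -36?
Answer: -648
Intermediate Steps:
H = 18 (H = 8 + 10 = 18)
x(6)*H = -36*18 = -648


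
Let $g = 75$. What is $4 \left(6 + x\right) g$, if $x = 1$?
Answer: $2100$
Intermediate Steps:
$4 \left(6 + x\right) g = 4 \left(6 + 1\right) 75 = 4 \cdot 7 \cdot 75 = 28 \cdot 75 = 2100$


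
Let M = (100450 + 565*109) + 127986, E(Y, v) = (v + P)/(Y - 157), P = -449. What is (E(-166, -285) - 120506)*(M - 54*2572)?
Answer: -5882505023632/323 ≈ -1.8212e+10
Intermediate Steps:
E(Y, v) = (-449 + v)/(-157 + Y) (E(Y, v) = (v - 449)/(Y - 157) = (-449 + v)/(-157 + Y))
M = 290021 (M = (100450 + 61585) + 127986 = 162035 + 127986 = 290021)
(E(-166, -285) - 120506)*(M - 54*2572) = ((-449 - 285)/(-157 - 166) - 120506)*(290021 - 54*2572) = (-734/(-323) - 120506)*(290021 - 138888) = (-1/323*(-734) - 120506)*151133 = (734/323 - 120506)*151133 = -38922704/323*151133 = -5882505023632/323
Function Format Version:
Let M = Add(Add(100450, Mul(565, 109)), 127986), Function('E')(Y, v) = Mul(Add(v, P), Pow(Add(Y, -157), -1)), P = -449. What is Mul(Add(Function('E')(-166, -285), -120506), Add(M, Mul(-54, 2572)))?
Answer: Rational(-5882505023632, 323) ≈ -1.8212e+10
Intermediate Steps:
Function('E')(Y, v) = Mul(Pow(Add(-157, Y), -1), Add(-449, v)) (Function('E')(Y, v) = Mul(Add(v, -449), Pow(Add(Y, -157), -1)) = Mul(Add(-449, v), Pow(Add(-157, Y), -1)) = Mul(Pow(Add(-157, Y), -1), Add(-449, v)))
M = 290021 (M = Add(Add(100450, 61585), 127986) = Add(162035, 127986) = 290021)
Mul(Add(Function('E')(-166, -285), -120506), Add(M, Mul(-54, 2572))) = Mul(Add(Mul(Pow(Add(-157, -166), -1), Add(-449, -285)), -120506), Add(290021, Mul(-54, 2572))) = Mul(Add(Mul(Pow(-323, -1), -734), -120506), Add(290021, -138888)) = Mul(Add(Mul(Rational(-1, 323), -734), -120506), 151133) = Mul(Add(Rational(734, 323), -120506), 151133) = Mul(Rational(-38922704, 323), 151133) = Rational(-5882505023632, 323)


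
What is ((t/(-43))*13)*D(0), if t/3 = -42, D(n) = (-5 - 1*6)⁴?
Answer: 23981958/43 ≈ 5.5772e+5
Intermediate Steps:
D(n) = 14641 (D(n) = (-5 - 6)⁴ = (-11)⁴ = 14641)
t = -126 (t = 3*(-42) = -126)
((t/(-43))*13)*D(0) = (-126/(-43)*13)*14641 = (-126*(-1/43)*13)*14641 = ((126/43)*13)*14641 = (1638/43)*14641 = 23981958/43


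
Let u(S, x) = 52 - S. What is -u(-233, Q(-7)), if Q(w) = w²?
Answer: -285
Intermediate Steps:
-u(-233, Q(-7)) = -(52 - 1*(-233)) = -(52 + 233) = -1*285 = -285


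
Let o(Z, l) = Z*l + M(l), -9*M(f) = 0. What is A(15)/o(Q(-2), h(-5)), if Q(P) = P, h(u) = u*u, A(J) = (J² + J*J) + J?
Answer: -93/10 ≈ -9.3000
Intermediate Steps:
A(J) = J + 2*J² (A(J) = (J² + J²) + J = 2*J² + J = J + 2*J²)
h(u) = u²
M(f) = 0 (M(f) = -⅑*0 = 0)
o(Z, l) = Z*l (o(Z, l) = Z*l + 0 = Z*l)
A(15)/o(Q(-2), h(-5)) = (15*(1 + 2*15))/((-2*(-5)²)) = (15*(1 + 30))/((-2*25)) = (15*31)/(-50) = 465*(-1/50) = -93/10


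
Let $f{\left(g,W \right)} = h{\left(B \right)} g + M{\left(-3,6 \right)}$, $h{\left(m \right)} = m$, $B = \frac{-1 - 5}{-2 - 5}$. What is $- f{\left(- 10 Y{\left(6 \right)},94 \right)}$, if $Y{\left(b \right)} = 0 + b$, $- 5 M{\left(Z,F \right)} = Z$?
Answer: $\frac{1779}{35} \approx 50.829$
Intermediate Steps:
$M{\left(Z,F \right)} = - \frac{Z}{5}$
$B = \frac{6}{7}$ ($B = - \frac{6}{-7} = \left(-6\right) \left(- \frac{1}{7}\right) = \frac{6}{7} \approx 0.85714$)
$Y{\left(b \right)} = b$
$f{\left(g,W \right)} = \frac{3}{5} + \frac{6 g}{7}$ ($f{\left(g,W \right)} = \frac{6 g}{7} - - \frac{3}{5} = \frac{6 g}{7} + \frac{3}{5} = \frac{3}{5} + \frac{6 g}{7}$)
$- f{\left(- 10 Y{\left(6 \right)},94 \right)} = - (\frac{3}{5} + \frac{6 \left(\left(-10\right) 6\right)}{7}) = - (\frac{3}{5} + \frac{6}{7} \left(-60\right)) = - (\frac{3}{5} - \frac{360}{7}) = \left(-1\right) \left(- \frac{1779}{35}\right) = \frac{1779}{35}$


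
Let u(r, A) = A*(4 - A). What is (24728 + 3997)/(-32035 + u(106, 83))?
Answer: -9575/12864 ≈ -0.74433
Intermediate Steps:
(24728 + 3997)/(-32035 + u(106, 83)) = (24728 + 3997)/(-32035 + 83*(4 - 1*83)) = 28725/(-32035 + 83*(4 - 83)) = 28725/(-32035 + 83*(-79)) = 28725/(-32035 - 6557) = 28725/(-38592) = 28725*(-1/38592) = -9575/12864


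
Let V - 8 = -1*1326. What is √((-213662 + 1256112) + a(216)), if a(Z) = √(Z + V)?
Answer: √(1042450 + I*√1102) ≈ 1021.0 + 0.016*I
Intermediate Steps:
V = -1318 (V = 8 - 1*1326 = 8 - 1326 = -1318)
a(Z) = √(-1318 + Z) (a(Z) = √(Z - 1318) = √(-1318 + Z))
√((-213662 + 1256112) + a(216)) = √((-213662 + 1256112) + √(-1318 + 216)) = √(1042450 + √(-1102)) = √(1042450 + I*√1102)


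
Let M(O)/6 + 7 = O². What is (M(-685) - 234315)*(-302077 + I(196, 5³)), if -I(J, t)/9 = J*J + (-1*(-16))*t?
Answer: -1718479340253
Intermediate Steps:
I(J, t) = -144*t - 9*J² (I(J, t) = -9*(J*J + (-1*(-16))*t) = -9*(J² + 16*t) = -144*t - 9*J²)
M(O) = -42 + 6*O²
(M(-685) - 234315)*(-302077 + I(196, 5³)) = ((-42 + 6*(-685)²) - 234315)*(-302077 + (-144*5³ - 9*196²)) = ((-42 + 6*469225) - 234315)*(-302077 + (-144*125 - 9*38416)) = ((-42 + 2815350) - 234315)*(-302077 + (-18000 - 345744)) = (2815308 - 234315)*(-302077 - 363744) = 2580993*(-665821) = -1718479340253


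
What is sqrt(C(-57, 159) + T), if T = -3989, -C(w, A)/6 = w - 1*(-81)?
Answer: I*sqrt(4133) ≈ 64.288*I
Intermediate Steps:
C(w, A) = -486 - 6*w (C(w, A) = -6*(w - 1*(-81)) = -6*(w + 81) = -6*(81 + w) = -486 - 6*w)
sqrt(C(-57, 159) + T) = sqrt((-486 - 6*(-57)) - 3989) = sqrt((-486 + 342) - 3989) = sqrt(-144 - 3989) = sqrt(-4133) = I*sqrt(4133)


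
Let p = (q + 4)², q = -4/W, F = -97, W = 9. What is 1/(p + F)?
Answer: -81/6833 ≈ -0.011854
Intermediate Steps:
q = -4/9 ≈ -0.44444
p = 1024/81 (p = (-4/9 + 4)² = (32/9)² = 1024/81 ≈ 12.642)
1/(p + F) = 1/(1024/81 - 97) = 1/(-6833/81) = -81/6833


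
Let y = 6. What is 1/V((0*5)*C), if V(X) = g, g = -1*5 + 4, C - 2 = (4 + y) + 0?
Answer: -1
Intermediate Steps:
C = 12 (C = 2 + ((4 + 6) + 0) = 2 + (10 + 0) = 2 + 10 = 12)
g = -1 (g = -5 + 4 = -1)
V(X) = -1
1/V((0*5)*C) = 1/(-1) = -1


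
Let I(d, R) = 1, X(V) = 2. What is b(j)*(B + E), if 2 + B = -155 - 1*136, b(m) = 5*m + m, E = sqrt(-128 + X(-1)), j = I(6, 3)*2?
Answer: -3516 + 36*I*sqrt(14) ≈ -3516.0 + 134.7*I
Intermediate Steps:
j = 2 (j = 1*2 = 2)
E = 3*I*sqrt(14) (E = sqrt(-128 + 2) = sqrt(-126) = 3*I*sqrt(14) ≈ 11.225*I)
b(m) = 6*m
B = -293 (B = -2 + (-155 - 1*136) = -2 + (-155 - 136) = -2 - 291 = -293)
b(j)*(B + E) = (6*2)*(-293 + 3*I*sqrt(14)) = 12*(-293 + 3*I*sqrt(14)) = -3516 + 36*I*sqrt(14)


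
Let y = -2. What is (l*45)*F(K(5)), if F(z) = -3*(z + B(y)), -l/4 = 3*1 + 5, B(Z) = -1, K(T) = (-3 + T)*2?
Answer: 12960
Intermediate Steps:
K(T) = -6 + 2*T
l = -32 (l = -4*(3*1 + 5) = -4*(3 + 5) = -4*8 = -32)
F(z) = 3 - 3*z (F(z) = -3*(z - 1) = -3*(-1 + z) = 3 - 3*z)
(l*45)*F(K(5)) = (-32*45)*(3 - 3*(-6 + 2*5)) = -1440*(3 - 3*(-6 + 10)) = -1440*(3 - 3*4) = -1440*(3 - 12) = -1440*(-9) = 12960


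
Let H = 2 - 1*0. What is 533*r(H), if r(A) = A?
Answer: 1066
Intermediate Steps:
H = 2 (H = 2 + 0 = 2)
533*r(H) = 533*2 = 1066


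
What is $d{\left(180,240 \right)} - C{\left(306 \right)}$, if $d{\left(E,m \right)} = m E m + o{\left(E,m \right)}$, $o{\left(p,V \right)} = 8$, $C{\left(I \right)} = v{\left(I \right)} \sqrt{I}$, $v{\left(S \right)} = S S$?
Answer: $10368008 - 280908 \sqrt{34} \approx 8.73 \cdot 10^{6}$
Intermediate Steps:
$v{\left(S \right)} = S^{2}$
$C{\left(I \right)} = I^{\frac{5}{2}}$ ($C{\left(I \right)} = I^{2} \sqrt{I} = I^{\frac{5}{2}}$)
$d{\left(E,m \right)} = 8 + E m^{2}$ ($d{\left(E,m \right)} = m E m + 8 = E m m + 8 = E m^{2} + 8 = 8 + E m^{2}$)
$d{\left(180,240 \right)} - C{\left(306 \right)} = \left(8 + 180 \cdot 240^{2}\right) - 306^{\frac{5}{2}} = \left(8 + 180 \cdot 57600\right) - 280908 \sqrt{34} = \left(8 + 10368000\right) - 280908 \sqrt{34} = 10368008 - 280908 \sqrt{34}$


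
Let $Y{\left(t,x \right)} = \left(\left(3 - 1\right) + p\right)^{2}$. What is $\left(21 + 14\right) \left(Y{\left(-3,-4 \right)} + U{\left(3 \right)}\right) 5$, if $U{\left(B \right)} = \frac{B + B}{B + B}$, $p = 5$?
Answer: $8750$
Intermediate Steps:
$Y{\left(t,x \right)} = 49$ ($Y{\left(t,x \right)} = \left(\left(3 - 1\right) + 5\right)^{2} = \left(2 + 5\right)^{2} = 7^{2} = 49$)
$U{\left(B \right)} = 1$ ($U{\left(B \right)} = \frac{2 B}{2 B} = 2 B \frac{1}{2 B} = 1$)
$\left(21 + 14\right) \left(Y{\left(-3,-4 \right)} + U{\left(3 \right)}\right) 5 = \left(21 + 14\right) \left(49 + 1\right) 5 = 35 \cdot 50 \cdot 5 = 35 \cdot 250 = 8750$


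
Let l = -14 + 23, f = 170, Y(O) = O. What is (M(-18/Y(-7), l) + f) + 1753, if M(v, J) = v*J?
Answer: 13623/7 ≈ 1946.1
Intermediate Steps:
l = 9
M(v, J) = J*v
(M(-18/Y(-7), l) + f) + 1753 = (9*(-18/(-7)) + 170) + 1753 = (9*(-18*(-1/7)) + 170) + 1753 = (9*(18/7) + 170) + 1753 = (162/7 + 170) + 1753 = 1352/7 + 1753 = 13623/7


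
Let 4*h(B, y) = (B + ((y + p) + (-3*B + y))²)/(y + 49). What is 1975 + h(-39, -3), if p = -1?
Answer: 375461/184 ≈ 2040.5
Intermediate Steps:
h(B, y) = (B + (-1 - 3*B + 2*y)²)/(4*(49 + y)) (h(B, y) = ((B + ((y - 1) + (-3*B + y))²)/(y + 49))/4 = ((B + ((-1 + y) + (y - 3*B))²)/(49 + y))/4 = ((B + (-1 - 3*B + 2*y)²)/(49 + y))/4 = (B + (-1 - 3*B + 2*y)²)/(4*(49 + y)))
1975 + h(-39, -3) = 1975 + (-39 + (1 - 2*(-3) + 3*(-39))²)/(4*(49 - 3)) = 1975 + (¼)*(-39 + (1 + 6 - 117)²)/46 = 1975 + (¼)*(1/46)*(-39 + (-110)²) = 1975 + (¼)*(1/46)*(-39 + 12100) = 1975 + (¼)*(1/46)*12061 = 1975 + 12061/184 = 375461/184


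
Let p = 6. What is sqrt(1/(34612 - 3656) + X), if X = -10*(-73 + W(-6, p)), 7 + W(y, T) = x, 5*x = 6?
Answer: sqrt(188779973131)/15478 ≈ 28.071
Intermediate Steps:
x = 6/5 (x = (1/5)*6 = 6/5 ≈ 1.2000)
W(y, T) = -29/5 (W(y, T) = -7 + 6/5 = -29/5)
X = 788 (X = -10*(-73 - 29/5) = -10*(-394/5) = 788)
sqrt(1/(34612 - 3656) + X) = sqrt(1/(34612 - 3656) + 788) = sqrt(1/30956 + 788) = sqrt(24393329/30956) = sqrt(188779973131)/15478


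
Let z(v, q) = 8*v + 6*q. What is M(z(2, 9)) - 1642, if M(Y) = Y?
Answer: -1572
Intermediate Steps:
z(v, q) = 6*q + 8*v
M(z(2, 9)) - 1642 = (6*9 + 8*2) - 1642 = (54 + 16) - 1642 = 70 - 1642 = -1572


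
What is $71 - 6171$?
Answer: $-6100$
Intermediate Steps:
$71 - 6171 = -6100$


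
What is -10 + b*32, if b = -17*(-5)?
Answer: 2710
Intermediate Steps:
b = 85
-10 + b*32 = -10 + 85*32 = -10 + 2720 = 2710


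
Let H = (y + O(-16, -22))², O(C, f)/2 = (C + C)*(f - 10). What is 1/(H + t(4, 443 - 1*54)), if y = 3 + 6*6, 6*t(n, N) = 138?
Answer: 1/4355592 ≈ 2.2959e-7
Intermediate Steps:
t(n, N) = 23 (t(n, N) = (⅙)*138 = 23)
O(C, f) = 4*C*(-10 + f) (O(C, f) = 2*((C + C)*(f - 10)) = 2*((2*C)*(-10 + f)) = 2*(2*C*(-10 + f)) = 4*C*(-10 + f))
y = 39 (y = 3 + 36 = 39)
H = 4355569 (H = (39 + 4*(-16)*(-10 - 22))² = (39 + 4*(-16)*(-32))² = (39 + 2048)² = 2087² = 4355569)
1/(H + t(4, 443 - 1*54)) = 1/(4355569 + 23) = 1/4355592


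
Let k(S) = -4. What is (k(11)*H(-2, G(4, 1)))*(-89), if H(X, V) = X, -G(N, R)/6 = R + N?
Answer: -712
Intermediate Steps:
G(N, R) = -6*N - 6*R (G(N, R) = -6*(R + N) = -6*(N + R) = -6*N - 6*R)
(k(11)*H(-2, G(4, 1)))*(-89) = -4*(-2)*(-89) = 8*(-89) = -712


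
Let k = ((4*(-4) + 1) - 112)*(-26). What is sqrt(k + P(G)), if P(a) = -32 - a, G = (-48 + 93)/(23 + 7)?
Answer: sqrt(13074)/2 ≈ 57.171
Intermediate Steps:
k = 3302 (k = ((-16 + 1) - 112)*(-26) = (-15 - 112)*(-26) = -127*(-26) = 3302)
G = 3/2 (G = 45/30 = 45*(1/30) = 3/2 ≈ 1.5000)
sqrt(k + P(G)) = sqrt(3302 + (-32 - 1*3/2)) = sqrt(3302 + (-32 - 3/2)) = sqrt(3302 - 67/2) = sqrt(6537/2) = sqrt(13074)/2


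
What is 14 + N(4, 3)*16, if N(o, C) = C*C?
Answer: 158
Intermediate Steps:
N(o, C) = C**2
14 + N(4, 3)*16 = 14 + 3**2*16 = 14 + 9*16 = 14 + 144 = 158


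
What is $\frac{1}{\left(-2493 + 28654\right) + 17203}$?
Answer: $\frac{1}{43364} \approx 2.3061 \cdot 10^{-5}$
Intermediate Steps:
$\frac{1}{\left(-2493 + 28654\right) + 17203} = \frac{1}{26161 + 17203} = \frac{1}{43364}$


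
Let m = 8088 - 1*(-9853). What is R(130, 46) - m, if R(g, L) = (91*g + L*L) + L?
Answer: -3949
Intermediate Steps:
R(g, L) = L + L² + 91*g (R(g, L) = (91*g + L²) + L = (L² + 91*g) + L = L + L² + 91*g)
m = 17941 (m = 8088 + 9853 = 17941)
R(130, 46) - m = (46 + 46² + 91*130) - 1*17941 = (46 + 2116 + 11830) - 17941 = 13992 - 17941 = -3949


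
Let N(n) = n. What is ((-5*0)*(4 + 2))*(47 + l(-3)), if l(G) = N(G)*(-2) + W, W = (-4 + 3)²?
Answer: 0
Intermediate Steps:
W = 1 (W = (-1)² = 1)
l(G) = 1 - 2*G (l(G) = G*(-2) + 1 = -2*G + 1 = 1 - 2*G)
((-5*0)*(4 + 2))*(47 + l(-3)) = ((-5*0)*(4 + 2))*(47 + (1 - 2*(-3))) = (0*6)*(47 + (1 + 6)) = 0*(47 + 7) = 0*54 = 0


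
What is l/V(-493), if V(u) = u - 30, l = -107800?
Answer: 107800/523 ≈ 206.12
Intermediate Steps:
V(u) = -30 + u
l/V(-493) = -107800/(-30 - 493) = -107800/(-523) = -107800*(-1/523) = 107800/523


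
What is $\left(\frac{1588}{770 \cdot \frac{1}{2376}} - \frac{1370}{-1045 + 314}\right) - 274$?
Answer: $\frac{118407084}{25585} \approx 4628.0$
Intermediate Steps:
$\left(\frac{1588}{770 \cdot \frac{1}{2376}} - \frac{1370}{-1045 + 314}\right) - 274 = \left(\frac{1588}{770 \cdot \frac{1}{2376}} - \frac{1370}{-731}\right) - 274 = \left(\frac{1588}{\frac{35}{108}} - - \frac{1370}{731}\right) - 274 = \left(1588 \cdot \frac{108}{35} + \frac{1370}{731}\right) - 274 = \left(\frac{171504}{35} + \frac{1370}{731}\right) - 274 = \frac{125417374}{25585} - 274 = \frac{118407084}{25585}$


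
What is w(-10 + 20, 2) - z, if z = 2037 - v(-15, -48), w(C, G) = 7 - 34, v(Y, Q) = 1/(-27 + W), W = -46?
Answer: -150673/73 ≈ -2064.0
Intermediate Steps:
v(Y, Q) = -1/73 (v(Y, Q) = 1/(-27 - 46) = 1/(-73) = -1/73)
w(C, G) = -27
z = 148702/73 (z = 2037 - 1*(-1/73) = 2037 + 1/73 = 148702/73 ≈ 2037.0)
w(-10 + 20, 2) - z = -27 - 1*148702/73 = -27 - 148702/73 = -150673/73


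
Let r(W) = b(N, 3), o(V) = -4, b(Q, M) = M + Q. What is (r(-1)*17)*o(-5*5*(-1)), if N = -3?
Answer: 0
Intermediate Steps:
r(W) = 0 (r(W) = 3 - 3 = 0)
(r(-1)*17)*o(-5*5*(-1)) = (0*17)*(-4) = 0*(-4) = 0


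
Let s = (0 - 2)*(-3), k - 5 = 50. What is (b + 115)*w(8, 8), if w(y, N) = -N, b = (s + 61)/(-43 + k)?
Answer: -2894/3 ≈ -964.67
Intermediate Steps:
k = 55 (k = 5 + 50 = 55)
s = 6 (s = -2*(-3) = 6)
b = 67/12 (b = (6 + 61)/(-43 + 55) = 67/12 ≈ 5.5833)
(b + 115)*w(8, 8) = (67/12 + 115)*(-1*8) = (1447/12)*(-8) = -2894/3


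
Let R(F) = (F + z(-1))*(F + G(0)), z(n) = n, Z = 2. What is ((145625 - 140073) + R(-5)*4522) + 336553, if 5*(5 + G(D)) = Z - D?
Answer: 3012861/5 ≈ 6.0257e+5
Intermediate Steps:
G(D) = -23/5 - D/5 (G(D) = -5 + (2 - D)/5 = -5 + (2/5 - D/5) = -23/5 - D/5)
R(F) = (-1 + F)*(-23/5 + F) (R(F) = (F - 1)*(F + (-23/5 - 1/5*0)) = (-1 + F)*(F + (-23/5 + 0)) = (-1 + F)*(F - 23/5) = (-1 + F)*(-23/5 + F))
((145625 - 140073) + R(-5)*4522) + 336553 = ((145625 - 140073) + (23/5 + (-5)**2 - 28/5*(-5))*4522) + 336553 = (5552 + (23/5 + 25 + 28)*4522) + 336553 = (5552 + (288/5)*4522) + 336553 = (5552 + 1302336/5) + 336553 = 1330096/5 + 336553 = 3012861/5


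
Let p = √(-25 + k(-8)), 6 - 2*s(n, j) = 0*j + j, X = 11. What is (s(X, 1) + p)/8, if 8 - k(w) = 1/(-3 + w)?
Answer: 5/16 + I*√2046/88 ≈ 0.3125 + 0.51401*I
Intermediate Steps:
k(w) = 8 - 1/(-3 + w)
s(n, j) = 3 - j/2 (s(n, j) = 3 - (0*j + j)/2 = 3 - (0 + j)/2 = 3 - j/2)
p = I*√2046/11 (p = √(-25 + (-25 + 8*(-8))/(-3 - 8)) = √(-25 + (-25 - 64)/(-11)) = √(-25 - 1/11*(-89)) = √(-25 + 89/11) = √(-186/11) = I*√2046/11 ≈ 4.1121*I)
(s(X, 1) + p)/8 = ((3 - ½*1) + I*√2046/11)/8 = ((3 - ½) + I*√2046/11)*(⅛) = (5/2 + I*√2046/11)*(⅛) = 5/16 + I*√2046/88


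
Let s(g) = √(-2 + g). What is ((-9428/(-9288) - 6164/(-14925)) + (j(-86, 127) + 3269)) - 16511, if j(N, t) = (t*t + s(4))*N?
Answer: -16176594958189/11551950 - 86*√2 ≈ -1.4005e+6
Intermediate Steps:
j(N, t) = N*(√2 + t²) (j(N, t) = (t*t + √(-2 + 4))*N = (t² + √2)*N = (√2 + t²)*N = N*(√2 + t²))
((-9428/(-9288) - 6164/(-14925)) + (j(-86, 127) + 3269)) - 16511 = ((-9428/(-9288) - 6164/(-14925)) + (-86*(√2 + 127²) + 3269)) - 16511 = ((-9428*(-1/9288) - 6164*(-1/14925)) + (-86*(√2 + 16129) + 3269)) - 16511 = ((2357/2322 + 6164/14925) + (-86*(16129 + √2) + 3269)) - 16511 = (16497011/11551950 + ((-1387094 - 86*√2) + 3269)) - 16511 = (16497011/11551950 + (-1383825 - 86*√2)) - 16511 = (-15985860711739/11551950 - 86*√2) - 16511 = -16176594958189/11551950 - 86*√2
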